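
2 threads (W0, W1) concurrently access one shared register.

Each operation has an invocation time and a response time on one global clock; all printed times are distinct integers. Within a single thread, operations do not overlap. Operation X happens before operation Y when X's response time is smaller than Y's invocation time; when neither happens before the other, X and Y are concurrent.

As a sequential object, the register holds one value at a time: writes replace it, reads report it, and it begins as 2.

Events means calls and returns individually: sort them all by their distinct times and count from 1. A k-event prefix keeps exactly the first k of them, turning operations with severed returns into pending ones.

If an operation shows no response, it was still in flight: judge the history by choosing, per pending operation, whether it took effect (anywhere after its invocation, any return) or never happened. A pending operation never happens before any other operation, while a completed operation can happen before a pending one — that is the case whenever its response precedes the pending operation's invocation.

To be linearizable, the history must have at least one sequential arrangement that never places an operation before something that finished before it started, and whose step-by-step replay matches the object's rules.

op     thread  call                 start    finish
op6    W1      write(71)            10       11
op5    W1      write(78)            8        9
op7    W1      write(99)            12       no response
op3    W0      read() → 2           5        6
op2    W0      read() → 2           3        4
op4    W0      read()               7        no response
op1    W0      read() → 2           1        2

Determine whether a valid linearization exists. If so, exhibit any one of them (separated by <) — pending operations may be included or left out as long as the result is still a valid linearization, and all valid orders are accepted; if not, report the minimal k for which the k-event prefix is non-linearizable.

after step 1 (op1 read() → 2): value 2
after step 2 (op2 read() → 2): value 2
after step 3 (op3 read() → 2): value 2
after step 4 (op4 read() (pending, included)): value 2
after step 5 (op5 write(78)): value 78
after step 6 (op6 write(71)): value 71

linearizable — witness: op1 < op2 < op3 < op4 < op5 < op6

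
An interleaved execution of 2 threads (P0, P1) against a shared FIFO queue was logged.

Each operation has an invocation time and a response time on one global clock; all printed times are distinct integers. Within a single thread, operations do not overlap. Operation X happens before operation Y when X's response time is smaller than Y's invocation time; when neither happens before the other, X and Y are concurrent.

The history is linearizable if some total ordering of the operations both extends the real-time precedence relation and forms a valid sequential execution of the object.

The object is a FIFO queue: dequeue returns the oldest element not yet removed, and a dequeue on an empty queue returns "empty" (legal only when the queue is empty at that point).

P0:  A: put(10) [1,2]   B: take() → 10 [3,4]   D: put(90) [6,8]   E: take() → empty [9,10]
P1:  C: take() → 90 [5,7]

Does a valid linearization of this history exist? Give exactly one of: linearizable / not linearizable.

linearizable

one valid linearization: A, B, D, C, E
step 1: A put(10) — queue <10>
step 2: B take() → 10 — queue <>
step 3: D put(90) — queue <90>
step 4: C take() → 90 — queue <>
step 5: E take() → empty — queue <>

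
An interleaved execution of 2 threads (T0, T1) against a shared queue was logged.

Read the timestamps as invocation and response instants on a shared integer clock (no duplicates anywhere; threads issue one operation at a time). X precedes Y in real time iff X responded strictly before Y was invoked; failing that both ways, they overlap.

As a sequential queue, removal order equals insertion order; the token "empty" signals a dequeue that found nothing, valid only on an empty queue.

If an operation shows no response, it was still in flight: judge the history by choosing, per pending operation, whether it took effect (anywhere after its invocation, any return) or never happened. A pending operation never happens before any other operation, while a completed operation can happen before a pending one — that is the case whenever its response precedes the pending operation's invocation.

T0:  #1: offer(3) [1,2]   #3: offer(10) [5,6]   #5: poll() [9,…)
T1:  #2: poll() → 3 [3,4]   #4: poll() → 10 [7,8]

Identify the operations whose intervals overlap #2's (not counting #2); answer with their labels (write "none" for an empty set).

#2 spans [3,4]; an op avoiding the whole window 3..4 is ordered, any other is concurrent
#1 [1,2]: before
#3 [5,6]: after
#4 [7,8]: after
#5 [9,…): after

none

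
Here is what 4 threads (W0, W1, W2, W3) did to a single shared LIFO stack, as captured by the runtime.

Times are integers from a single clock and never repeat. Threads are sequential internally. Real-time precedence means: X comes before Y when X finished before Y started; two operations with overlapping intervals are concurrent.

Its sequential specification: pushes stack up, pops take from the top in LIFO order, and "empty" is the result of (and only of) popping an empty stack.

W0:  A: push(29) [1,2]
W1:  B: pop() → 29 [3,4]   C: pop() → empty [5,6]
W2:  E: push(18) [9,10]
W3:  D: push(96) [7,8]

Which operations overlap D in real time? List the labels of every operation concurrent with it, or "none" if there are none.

none

D runs from 7 to 8; window-overlapping ops are concurrent
A [1,2]: before
B [3,4]: before
C [5,6]: before
E [9,10]: after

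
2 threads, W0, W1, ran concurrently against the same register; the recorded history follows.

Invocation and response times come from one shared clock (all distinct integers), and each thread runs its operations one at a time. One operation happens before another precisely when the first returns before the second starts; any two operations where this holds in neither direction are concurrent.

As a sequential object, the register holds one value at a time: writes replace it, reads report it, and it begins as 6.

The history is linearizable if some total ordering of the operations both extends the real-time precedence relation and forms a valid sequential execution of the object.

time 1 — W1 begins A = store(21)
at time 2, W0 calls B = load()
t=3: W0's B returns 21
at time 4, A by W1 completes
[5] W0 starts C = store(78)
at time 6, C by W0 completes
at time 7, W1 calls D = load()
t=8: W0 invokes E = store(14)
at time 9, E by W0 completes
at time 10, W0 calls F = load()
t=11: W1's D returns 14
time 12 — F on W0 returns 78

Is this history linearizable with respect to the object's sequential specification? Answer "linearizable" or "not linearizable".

not linearizable

events 1..11 are fine; event 12 — the response of F at time 12 — makes the prefix non-linearizable
no legal order exists: 6 real-time-consistent candidates over 6 completed register operations, all rejected
take A, B, C, D, E, F: step 4 already fails, because D load() → 14 cannot occur there
take A, B, C, E, D, F: step 6 already fails, because F load() → 78 cannot occur there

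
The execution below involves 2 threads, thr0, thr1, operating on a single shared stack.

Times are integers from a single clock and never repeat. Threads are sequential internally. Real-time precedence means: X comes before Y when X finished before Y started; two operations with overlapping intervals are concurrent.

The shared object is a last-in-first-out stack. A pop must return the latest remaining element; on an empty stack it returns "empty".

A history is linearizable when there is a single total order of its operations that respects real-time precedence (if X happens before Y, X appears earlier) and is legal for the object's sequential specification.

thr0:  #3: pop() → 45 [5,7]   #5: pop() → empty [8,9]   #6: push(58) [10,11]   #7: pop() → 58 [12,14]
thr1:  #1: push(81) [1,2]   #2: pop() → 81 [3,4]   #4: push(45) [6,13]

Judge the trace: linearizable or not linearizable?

one valid linearization: #1, #2, #4, #3, #5, #6, #7
after step 1 (#1 push(81)): stack <81>
after step 2 (#2 pop() → 81): stack <>
after step 3 (#4 push(45)): stack <45>
after step 4 (#3 pop() → 45): stack <>
after step 5 (#5 pop() → empty): stack <>
after step 6 (#6 push(58)): stack <58>
after step 7 (#7 pop() → 58): stack <>

linearizable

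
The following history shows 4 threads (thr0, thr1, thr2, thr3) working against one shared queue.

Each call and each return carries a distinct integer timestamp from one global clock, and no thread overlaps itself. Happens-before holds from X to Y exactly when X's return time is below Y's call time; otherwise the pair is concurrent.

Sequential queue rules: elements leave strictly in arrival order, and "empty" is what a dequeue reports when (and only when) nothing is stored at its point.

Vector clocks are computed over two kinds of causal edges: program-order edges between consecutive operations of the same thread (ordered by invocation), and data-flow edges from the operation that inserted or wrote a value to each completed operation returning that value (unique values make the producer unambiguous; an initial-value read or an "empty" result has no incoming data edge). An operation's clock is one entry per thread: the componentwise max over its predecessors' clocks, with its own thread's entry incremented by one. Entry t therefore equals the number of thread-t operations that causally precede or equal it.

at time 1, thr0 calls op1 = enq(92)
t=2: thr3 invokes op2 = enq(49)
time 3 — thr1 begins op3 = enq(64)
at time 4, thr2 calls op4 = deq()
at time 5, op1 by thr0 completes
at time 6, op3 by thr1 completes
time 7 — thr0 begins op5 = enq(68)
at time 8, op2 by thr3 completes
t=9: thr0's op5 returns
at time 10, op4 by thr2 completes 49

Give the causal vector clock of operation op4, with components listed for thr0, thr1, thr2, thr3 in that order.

(0, 0, 1, 1)

no predecessors for op2 (invoked 2): thr3 increments from zero → (0, 0, 0, 1)
no predecessors for op3 (invoked 3): thr1 increments from zero → (0, 1, 0, 0)
no predecessors for op1 (invoked 1): thr0 increments from zero → (1, 0, 0, 0)
invoked at 4, op4 merges VC(op2)=(0, 0, 0, 1) and bumps thr2's slot → (0, 0, 1, 1)
invoked at 7, op5 merges VC(op1)=(1, 0, 0, 0) and bumps thr0's slot → (2, 0, 0, 0)
target: VC(op4) = (0, 0, 1, 1)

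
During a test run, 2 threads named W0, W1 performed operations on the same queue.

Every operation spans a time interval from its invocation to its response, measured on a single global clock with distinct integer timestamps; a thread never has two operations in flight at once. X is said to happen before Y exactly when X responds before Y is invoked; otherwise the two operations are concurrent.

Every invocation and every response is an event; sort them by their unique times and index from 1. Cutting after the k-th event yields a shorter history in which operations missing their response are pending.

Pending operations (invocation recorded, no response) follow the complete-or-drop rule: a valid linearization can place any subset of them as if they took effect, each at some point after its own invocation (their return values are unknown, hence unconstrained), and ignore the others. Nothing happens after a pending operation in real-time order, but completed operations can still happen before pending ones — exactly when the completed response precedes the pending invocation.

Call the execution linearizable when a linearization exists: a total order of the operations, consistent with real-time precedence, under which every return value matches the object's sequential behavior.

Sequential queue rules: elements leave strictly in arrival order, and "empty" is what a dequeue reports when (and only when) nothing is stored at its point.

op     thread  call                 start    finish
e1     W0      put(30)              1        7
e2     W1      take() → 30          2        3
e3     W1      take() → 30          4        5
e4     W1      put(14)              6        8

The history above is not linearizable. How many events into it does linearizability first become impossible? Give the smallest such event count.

5

events 1..4 are still linearizable — one witness is e1, e2:
1. e1 put(30) (pending, included), leaving queue <30>
2. e2 take() → 30, leaving queue <>
event 5 — e3's response, time 5 — after it, nothing linearizes
including or dropping the 1 pending operation (e1) in any combination fails
for example e2, e3 (pending dropped) fails at step 1: e2 take() → 30 is not legal there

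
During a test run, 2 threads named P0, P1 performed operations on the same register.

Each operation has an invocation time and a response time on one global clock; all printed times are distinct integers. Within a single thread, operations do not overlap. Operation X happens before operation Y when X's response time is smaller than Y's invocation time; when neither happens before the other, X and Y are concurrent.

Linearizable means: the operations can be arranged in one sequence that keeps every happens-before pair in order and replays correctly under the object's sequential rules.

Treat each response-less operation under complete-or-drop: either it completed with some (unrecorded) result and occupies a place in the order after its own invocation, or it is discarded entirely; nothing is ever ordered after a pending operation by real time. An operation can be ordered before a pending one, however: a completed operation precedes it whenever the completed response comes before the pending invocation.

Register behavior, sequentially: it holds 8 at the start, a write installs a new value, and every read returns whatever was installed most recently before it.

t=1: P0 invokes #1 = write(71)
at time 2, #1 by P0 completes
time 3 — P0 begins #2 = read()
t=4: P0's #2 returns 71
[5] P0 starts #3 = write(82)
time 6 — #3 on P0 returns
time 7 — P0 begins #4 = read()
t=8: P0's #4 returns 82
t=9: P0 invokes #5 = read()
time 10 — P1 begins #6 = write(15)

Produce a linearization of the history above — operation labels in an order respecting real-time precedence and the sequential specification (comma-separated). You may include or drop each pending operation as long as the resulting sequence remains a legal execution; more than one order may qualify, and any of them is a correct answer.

1. #1 write(71), leaving value 71
2. #2 read() → 71, leaving value 71
3. #3 write(82), leaving value 82
4. #4 read() → 82, leaving value 82

#1, #2, #3, #4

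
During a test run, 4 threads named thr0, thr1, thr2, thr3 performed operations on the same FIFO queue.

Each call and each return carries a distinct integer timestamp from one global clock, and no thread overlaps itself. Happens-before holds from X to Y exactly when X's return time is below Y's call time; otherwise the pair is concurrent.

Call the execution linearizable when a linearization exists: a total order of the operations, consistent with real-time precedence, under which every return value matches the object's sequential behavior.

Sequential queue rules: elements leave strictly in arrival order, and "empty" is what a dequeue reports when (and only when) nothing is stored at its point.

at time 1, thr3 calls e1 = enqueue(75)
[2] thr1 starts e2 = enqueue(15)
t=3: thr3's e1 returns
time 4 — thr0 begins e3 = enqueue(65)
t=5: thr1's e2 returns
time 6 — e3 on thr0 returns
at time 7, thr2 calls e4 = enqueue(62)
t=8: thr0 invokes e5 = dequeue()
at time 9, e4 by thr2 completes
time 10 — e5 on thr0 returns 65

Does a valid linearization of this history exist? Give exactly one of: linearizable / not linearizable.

already the first 10 events (up to e5's response at time 10) admit no linearization; the first 9 still do
every one of the 6 real-time-consistent orders over 5 completed FIFO queue ops fails the sequential spec
sample order e1, e2, e3, e4, e5 stalls at step 5 — e5 dequeue() → 65 has no legal effect
sample order e1, e2, e3, e5, e4 stalls at step 4 — e5 dequeue() → 65 has no legal effect

not linearizable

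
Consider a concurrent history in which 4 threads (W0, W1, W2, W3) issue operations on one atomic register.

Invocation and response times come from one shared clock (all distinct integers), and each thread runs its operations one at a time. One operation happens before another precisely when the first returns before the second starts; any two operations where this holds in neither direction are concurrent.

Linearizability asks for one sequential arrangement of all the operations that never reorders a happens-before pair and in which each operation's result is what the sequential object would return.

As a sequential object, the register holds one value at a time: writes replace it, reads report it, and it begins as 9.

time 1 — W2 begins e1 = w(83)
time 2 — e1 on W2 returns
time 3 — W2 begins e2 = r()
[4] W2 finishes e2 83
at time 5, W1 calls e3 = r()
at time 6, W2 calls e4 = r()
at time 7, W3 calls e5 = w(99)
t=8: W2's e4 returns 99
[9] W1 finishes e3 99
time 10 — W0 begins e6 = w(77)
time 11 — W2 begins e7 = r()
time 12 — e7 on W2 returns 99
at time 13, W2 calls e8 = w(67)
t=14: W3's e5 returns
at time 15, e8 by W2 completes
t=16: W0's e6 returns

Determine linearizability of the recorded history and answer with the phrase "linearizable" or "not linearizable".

linearizable

a witness: e1, e2, e5, e3, e4, e7, e6, e8
step 1: e1 w(83) — value 83
step 2: e2 r() → 83 — value 83
step 3: e5 w(99) — value 99
step 4: e3 r() → 99 — value 99
step 5: e4 r() → 99 — value 99
step 6: e7 r() → 99 — value 99
step 7: e6 w(77) — value 77
step 8: e8 w(67) — value 67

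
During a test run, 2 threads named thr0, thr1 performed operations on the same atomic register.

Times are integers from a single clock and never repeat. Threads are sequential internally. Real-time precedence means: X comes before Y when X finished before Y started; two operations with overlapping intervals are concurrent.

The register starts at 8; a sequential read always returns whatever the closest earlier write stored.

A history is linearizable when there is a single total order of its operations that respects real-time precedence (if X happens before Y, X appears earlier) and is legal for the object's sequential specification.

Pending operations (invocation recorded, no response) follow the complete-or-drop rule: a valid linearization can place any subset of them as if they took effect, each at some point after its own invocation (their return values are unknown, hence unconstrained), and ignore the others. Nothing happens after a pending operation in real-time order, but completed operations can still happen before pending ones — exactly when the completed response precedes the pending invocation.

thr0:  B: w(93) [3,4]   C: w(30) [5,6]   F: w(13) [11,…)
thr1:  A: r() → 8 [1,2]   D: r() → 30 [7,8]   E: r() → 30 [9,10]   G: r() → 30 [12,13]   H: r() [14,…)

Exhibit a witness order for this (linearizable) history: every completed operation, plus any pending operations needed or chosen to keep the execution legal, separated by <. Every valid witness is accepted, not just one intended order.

A < B < C < D < E < G

step 1: A r() → 8 — value 8
step 2: B w(93) — value 93
step 3: C w(30) — value 30
step 4: D r() → 30 — value 30
step 5: E r() → 30 — value 30
step 6: G r() → 30 — value 30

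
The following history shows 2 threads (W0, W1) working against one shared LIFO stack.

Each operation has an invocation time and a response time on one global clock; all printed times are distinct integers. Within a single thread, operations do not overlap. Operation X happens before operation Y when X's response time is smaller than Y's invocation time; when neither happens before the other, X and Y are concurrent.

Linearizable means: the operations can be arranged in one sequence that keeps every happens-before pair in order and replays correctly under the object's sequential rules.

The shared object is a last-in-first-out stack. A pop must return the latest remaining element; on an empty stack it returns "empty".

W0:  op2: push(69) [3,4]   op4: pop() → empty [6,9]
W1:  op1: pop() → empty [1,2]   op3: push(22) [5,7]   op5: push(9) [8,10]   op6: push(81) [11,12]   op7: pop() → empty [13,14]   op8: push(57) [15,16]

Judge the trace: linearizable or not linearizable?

not linearizable

cut after 8 events: linearizable; cut after 9 events (op4 responds, time 9): not linearizable
checked exhaustively: 2 real-time-consistent orders of 4 completed operations, zero legal LIFO stack replays
no completion choice of the 1 pending operation (op5) rescues it — every subset was tried
for example op1, op2, op3, op4 (pending dropped) fails at step 4: op4 pop() → empty is not legal there
for example op1, op2, op4, op3 (pending dropped) fails at step 3: op4 pop() → empty is not legal there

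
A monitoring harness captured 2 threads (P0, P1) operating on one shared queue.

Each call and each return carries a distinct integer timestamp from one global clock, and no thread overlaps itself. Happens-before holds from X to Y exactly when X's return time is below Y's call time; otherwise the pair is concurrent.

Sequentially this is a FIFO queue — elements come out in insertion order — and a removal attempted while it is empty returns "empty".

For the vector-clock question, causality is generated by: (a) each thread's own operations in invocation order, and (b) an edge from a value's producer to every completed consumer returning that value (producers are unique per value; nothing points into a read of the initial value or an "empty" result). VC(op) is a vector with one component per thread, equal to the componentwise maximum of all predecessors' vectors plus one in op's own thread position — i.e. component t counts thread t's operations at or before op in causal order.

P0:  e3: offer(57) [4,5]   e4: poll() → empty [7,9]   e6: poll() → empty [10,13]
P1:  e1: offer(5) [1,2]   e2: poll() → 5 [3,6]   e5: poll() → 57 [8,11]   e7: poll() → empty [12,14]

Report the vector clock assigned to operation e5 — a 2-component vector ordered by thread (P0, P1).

(1, 3)

no predecessors for e1 (invoked 1): P1 increments from zero → (0, 1)
no predecessors for e3 (invoked 4): P0 increments from zero → (1, 0)
merge at e2 (invoked 3): VC(e1)=(0, 1), own-thread bump on P1 → (0, 2)
merge at e4 (invoked 7): VC(e3)=(1, 0), own-thread bump on P0 → (2, 0)
merge at e6 (invoked 10): VC(e4)=(2, 0), own-thread bump on P0 → (3, 0)
merge at e5 (invoked 8): VC(e2)=(0, 2), VC(e3)=(1, 0), own-thread bump on P1 → (1, 3)
merge at e7 (invoked 12): VC(e5)=(1, 3), own-thread bump on P1 → (1, 4)
target: VC(e5) = (1, 3)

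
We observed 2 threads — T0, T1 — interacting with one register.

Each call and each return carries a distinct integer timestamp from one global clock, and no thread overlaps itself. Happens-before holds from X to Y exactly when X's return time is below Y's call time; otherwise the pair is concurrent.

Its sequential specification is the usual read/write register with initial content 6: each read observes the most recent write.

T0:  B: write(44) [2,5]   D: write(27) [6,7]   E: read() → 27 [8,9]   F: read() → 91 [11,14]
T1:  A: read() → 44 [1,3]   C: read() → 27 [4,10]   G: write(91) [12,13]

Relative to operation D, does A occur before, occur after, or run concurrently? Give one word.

before

A spans [1,3], D spans [6,7]
resp(A)=3 < inv(D)=6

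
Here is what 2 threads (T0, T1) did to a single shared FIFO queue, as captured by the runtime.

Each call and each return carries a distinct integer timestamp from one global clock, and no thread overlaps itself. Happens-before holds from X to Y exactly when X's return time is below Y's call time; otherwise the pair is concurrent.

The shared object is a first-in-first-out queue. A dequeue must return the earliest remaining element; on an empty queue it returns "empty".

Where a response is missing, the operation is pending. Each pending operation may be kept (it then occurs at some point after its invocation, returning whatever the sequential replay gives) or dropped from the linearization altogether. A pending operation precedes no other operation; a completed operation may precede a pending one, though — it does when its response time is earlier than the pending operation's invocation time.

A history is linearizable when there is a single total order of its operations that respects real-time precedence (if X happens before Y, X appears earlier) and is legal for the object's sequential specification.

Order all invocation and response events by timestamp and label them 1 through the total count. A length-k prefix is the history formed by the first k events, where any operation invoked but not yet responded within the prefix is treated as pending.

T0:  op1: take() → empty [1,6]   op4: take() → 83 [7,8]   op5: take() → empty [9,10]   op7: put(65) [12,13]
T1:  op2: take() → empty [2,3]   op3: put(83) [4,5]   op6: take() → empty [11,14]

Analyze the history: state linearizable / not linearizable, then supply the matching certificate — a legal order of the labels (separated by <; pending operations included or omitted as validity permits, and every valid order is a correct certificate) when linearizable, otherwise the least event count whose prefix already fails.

linearizable — witness: op1 < op2 < op3 < op4 < op5 < op6 < op7

1. op1 take() → empty, leaving queue <>
2. op2 take() → empty, leaving queue <>
3. op3 put(83), leaving queue <83>
4. op4 take() → 83, leaving queue <>
5. op5 take() → empty, leaving queue <>
6. op6 take() → empty, leaving queue <>
7. op7 put(65), leaving queue <65>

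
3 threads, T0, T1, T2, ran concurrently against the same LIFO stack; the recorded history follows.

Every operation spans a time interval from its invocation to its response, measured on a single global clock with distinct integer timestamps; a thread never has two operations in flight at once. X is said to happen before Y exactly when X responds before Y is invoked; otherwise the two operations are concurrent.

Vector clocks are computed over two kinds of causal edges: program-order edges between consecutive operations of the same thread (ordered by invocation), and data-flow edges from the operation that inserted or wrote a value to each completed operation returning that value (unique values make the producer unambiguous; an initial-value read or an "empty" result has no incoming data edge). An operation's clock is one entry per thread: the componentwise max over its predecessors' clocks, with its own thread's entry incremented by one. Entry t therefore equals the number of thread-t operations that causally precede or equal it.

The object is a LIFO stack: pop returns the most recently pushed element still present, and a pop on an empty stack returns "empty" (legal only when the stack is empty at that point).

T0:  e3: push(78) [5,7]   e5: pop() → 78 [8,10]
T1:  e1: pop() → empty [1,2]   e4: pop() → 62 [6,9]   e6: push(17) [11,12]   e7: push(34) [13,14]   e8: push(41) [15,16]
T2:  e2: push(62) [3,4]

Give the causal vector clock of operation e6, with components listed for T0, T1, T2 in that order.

(0, 3, 1)

VC(e2, invoked at 3): no causal predecessors; +1 on T2 → (0, 0, 1)
VC(e1, invoked at 1): no causal predecessors; +1 on T1 → (0, 1, 0)
VC(e3, invoked at 5): no causal predecessors; +1 on T0 → (1, 0, 0)
invoked at 8, e5 merges VC(e3)=(1, 0, 0) and bumps T0's slot → (2, 0, 0)
invoked at 6, e4 merges VC(e1)=(0, 1, 0), VC(e2)=(0, 0, 1) and bumps T1's slot → (0, 2, 1)
invoked at 11, e6 merges VC(e4)=(0, 2, 1) and bumps T1's slot → (0, 3, 1)
invoked at 13, e7 merges VC(e6)=(0, 3, 1) and bumps T1's slot → (0, 4, 1)
invoked at 15, e8 merges VC(e7)=(0, 4, 1) and bumps T1's slot → (0, 5, 1)
target: VC(e6) = (0, 3, 1)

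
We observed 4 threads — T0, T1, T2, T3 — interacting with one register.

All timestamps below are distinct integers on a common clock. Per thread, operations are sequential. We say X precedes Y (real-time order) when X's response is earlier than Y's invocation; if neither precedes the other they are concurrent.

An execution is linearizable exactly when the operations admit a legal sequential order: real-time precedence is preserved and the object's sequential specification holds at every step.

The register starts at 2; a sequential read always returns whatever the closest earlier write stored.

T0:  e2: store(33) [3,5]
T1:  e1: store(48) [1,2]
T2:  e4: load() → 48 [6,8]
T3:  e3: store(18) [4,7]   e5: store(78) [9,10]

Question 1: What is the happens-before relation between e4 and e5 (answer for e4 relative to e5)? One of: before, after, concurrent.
before

e4 spans [6,8], e5 spans [9,10]
resp(e4)=8 < inv(e5)=9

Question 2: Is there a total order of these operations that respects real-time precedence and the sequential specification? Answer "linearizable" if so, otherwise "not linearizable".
not linearizable

events 1..7 are fine; event 8 — the response of e4 at time 8 — makes the prefix non-linearizable
real-time-consistent orders of the 4 completed operations: 3 — all fail the register replay
for example e1, e2, e3, e4 fails at step 4: e4 load() → 48 is not legal there
for example e1, e2, e4, e3 fails at step 3: e4 load() → 48 is not legal there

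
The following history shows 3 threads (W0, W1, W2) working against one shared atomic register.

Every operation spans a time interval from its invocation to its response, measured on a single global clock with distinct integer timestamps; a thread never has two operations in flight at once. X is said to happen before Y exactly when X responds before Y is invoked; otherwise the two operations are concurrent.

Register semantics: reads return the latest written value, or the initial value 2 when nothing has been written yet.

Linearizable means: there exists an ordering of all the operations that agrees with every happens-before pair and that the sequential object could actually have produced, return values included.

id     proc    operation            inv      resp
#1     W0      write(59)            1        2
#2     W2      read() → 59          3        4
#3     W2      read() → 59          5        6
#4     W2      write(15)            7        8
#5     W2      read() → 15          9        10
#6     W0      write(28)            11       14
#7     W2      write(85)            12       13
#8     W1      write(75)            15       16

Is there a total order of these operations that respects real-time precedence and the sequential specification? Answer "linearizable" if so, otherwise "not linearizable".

linearizable

witness order: #1, #2, #3, #4, #5, #6, #7, #8
1. #1 write(59), leaving value 59
2. #2 read() → 59, leaving value 59
3. #3 read() → 59, leaving value 59
4. #4 write(15), leaving value 15
5. #5 read() → 15, leaving value 15
6. #6 write(28), leaving value 28
7. #7 write(85), leaving value 85
8. #8 write(75), leaving value 75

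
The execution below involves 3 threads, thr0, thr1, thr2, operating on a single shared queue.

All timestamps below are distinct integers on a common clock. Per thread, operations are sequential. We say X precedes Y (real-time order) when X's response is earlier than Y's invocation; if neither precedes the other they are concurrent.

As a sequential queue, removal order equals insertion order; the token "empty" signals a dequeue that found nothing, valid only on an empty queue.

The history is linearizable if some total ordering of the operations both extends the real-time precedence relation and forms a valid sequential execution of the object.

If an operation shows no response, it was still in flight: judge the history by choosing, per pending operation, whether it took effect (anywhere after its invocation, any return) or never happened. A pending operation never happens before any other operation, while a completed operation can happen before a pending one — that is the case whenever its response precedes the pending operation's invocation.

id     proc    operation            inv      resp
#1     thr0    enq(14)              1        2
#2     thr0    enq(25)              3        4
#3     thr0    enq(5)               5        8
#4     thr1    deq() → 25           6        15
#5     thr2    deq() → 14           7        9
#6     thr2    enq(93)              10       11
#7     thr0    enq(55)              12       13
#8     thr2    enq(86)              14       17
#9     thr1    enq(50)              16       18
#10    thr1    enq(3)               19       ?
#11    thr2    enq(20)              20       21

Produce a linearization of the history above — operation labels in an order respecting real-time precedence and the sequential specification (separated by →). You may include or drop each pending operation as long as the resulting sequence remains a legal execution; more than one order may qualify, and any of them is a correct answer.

#1 → #2 → #3 → #5 → #4 → #6 → #7 → #8 → #9 → #10 → #11

step 1: #1 enq(14) — queue <14>
step 2: #2 enq(25) — queue <14,25>
step 3: #3 enq(5) — queue <14,25,5>
step 4: #5 deq() → 14 — queue <25,5>
step 5: #4 deq() → 25 — queue <5>
step 6: #6 enq(93) — queue <5,93>
step 7: #7 enq(55) — queue <5,93,55>
step 8: #8 enq(86) — queue <5,93,55,86>
step 9: #9 enq(50) — queue <5,93,55,86,50>
step 10: #10 enq(3) (pending, included) — queue <5,93,55,86,50,3>
step 11: #11 enq(20) — queue <5,93,55,86,50,3,20>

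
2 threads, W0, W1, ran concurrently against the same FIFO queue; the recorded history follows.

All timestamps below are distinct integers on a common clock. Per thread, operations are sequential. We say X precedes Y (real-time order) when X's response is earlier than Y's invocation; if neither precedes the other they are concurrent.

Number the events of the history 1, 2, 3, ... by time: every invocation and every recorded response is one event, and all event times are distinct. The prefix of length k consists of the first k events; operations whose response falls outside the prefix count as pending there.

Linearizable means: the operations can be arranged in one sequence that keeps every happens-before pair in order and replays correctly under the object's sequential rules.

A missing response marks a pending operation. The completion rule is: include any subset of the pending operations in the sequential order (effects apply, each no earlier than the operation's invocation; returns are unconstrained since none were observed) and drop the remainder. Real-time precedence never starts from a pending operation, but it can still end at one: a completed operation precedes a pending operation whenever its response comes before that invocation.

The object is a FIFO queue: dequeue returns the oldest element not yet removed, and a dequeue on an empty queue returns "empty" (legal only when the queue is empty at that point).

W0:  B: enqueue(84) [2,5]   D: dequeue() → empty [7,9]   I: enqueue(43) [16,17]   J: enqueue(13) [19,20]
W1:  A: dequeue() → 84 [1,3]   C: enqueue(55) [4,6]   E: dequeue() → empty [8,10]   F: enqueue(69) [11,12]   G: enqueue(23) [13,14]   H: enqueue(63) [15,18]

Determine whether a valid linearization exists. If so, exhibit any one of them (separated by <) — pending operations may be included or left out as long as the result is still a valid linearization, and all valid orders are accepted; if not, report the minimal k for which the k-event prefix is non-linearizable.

not linearizable — minimal violating prefix: 10 events

through event 9 a valid linearization exists; event 10 (E responding at time 10) ends that
checked exhaustively: 6 real-time-consistent orders of 5 completed operations, zero legal FIFO queue replays
sample order A, B, C, D, E stalls at step 1 — A dequeue() → 84 has no legal effect
sample order A, B, C, E, D stalls at step 1 — A dequeue() → 84 has no legal effect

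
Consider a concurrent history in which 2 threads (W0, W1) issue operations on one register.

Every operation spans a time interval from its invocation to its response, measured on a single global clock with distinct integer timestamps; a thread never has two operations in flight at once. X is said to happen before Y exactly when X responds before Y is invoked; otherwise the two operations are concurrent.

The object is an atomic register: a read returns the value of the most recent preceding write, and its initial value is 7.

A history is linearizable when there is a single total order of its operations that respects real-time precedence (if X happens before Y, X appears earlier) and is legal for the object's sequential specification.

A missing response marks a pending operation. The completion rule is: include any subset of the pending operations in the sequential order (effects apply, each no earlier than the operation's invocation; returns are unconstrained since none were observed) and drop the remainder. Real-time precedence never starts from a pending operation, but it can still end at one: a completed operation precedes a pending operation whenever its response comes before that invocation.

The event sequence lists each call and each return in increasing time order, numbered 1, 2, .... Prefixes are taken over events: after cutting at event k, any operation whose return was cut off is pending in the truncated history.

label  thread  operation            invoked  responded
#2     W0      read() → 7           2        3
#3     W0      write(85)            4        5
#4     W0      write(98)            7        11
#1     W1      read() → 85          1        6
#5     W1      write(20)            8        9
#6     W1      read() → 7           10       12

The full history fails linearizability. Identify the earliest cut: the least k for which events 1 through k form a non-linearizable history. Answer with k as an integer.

one valid order for events 1..11 is #2, #3, #1, #4, #5:
1. #2 read() → 7, leaving value 7
2. #3 write(85), leaving value 85
3. #1 read() → 85, leaving value 85
4. #4 write(98), leaving value 98
5. #5 write(20), leaving value 20
at event 12 (#6's time-12 response) nothing linearizes any more
e.g. #1, #2, #3, #4, #5, #6: illegal at step 1, since #1 read() → 85 cannot apply there
e.g. #1, #2, #3, #5, #4, #6: illegal at step 1, since #1 read() → 85 cannot apply there

12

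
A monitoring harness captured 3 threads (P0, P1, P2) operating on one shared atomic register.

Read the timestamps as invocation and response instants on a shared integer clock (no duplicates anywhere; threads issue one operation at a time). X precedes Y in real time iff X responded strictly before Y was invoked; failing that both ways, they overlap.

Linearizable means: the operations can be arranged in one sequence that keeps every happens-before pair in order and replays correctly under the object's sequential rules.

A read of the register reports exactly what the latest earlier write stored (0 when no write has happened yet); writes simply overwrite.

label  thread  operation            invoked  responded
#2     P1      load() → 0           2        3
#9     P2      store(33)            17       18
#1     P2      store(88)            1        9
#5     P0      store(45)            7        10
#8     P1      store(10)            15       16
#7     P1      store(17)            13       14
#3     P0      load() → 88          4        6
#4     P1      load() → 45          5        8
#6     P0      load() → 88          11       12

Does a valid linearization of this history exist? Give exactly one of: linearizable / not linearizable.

the violation lands at event 12, #6's response at time 12: events 1..11 linearize, events 1..12 do not
6 completed operations, 15 real-time-consistent orders — every atomic register replay fails
e.g. #1, #2, #3, #4, #5, #6: illegal at step 2, since #2 load() → 0 cannot apply there
e.g. #1, #2, #3, #5, #4, #6: illegal at step 2, since #2 load() → 0 cannot apply there

not linearizable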